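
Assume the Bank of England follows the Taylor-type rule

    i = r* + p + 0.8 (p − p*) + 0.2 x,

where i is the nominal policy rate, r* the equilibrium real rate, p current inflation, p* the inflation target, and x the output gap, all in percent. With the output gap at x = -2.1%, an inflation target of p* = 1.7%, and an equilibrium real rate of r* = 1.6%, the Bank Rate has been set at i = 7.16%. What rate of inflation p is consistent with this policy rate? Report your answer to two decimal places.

4.08%

Collecting p: i = r* + (1 + 0.8) p − 0.8 p* + 0.2 x
1.8 p = 7.16 − 1.6 + 0.8 × 1.7 − 0.2 × (-2.1) = 7.34
p = 7.34 / 1.8 = 4.08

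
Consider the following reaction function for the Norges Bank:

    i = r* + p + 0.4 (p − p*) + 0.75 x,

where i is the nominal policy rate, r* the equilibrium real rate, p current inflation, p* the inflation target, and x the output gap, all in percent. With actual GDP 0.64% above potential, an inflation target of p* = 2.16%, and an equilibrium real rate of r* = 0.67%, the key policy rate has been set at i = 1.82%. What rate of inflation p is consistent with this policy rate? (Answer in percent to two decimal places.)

Output 0.64% above potential → x = 0.64.
Collecting p: i = r* + (1 + 0.4) p − 0.4 p* + 0.75 x
1.4 p = 1.82 − 0.67 + 0.4 × 2.16 − 0.75 × 0.64 = 1.534
p = 1.534 / 1.4 = 1.10

1.10%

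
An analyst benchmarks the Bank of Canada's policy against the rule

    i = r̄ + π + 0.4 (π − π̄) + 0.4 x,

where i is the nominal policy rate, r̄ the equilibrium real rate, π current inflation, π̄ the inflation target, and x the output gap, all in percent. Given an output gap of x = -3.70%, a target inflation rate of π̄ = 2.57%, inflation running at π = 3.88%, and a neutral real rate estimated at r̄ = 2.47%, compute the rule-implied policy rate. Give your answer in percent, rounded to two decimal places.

5.39%

i = 2.47 + 3.88 + 0.4 × (3.88 − 2.57) + 0.4 × (-3.70)
   = 2.47 + 3.88 + 0.524 − 1.48 = 5.39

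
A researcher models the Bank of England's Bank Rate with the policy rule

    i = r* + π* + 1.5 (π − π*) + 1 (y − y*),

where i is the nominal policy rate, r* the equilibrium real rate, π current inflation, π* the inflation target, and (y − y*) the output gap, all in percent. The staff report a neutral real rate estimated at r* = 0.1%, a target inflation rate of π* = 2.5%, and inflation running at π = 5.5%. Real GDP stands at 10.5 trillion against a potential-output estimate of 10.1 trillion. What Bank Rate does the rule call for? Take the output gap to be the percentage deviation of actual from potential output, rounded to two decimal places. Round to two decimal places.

11.06%

Output gap = 100 × (10.5 − 10.1) / 10.1 = 3.96%.
i = 0.10 + 2.50 + 1.5 × (5.50 − 2.50) + 1 × 3.96
   = 0.10 + 2.5 + 4.5 + 3.96 = 11.06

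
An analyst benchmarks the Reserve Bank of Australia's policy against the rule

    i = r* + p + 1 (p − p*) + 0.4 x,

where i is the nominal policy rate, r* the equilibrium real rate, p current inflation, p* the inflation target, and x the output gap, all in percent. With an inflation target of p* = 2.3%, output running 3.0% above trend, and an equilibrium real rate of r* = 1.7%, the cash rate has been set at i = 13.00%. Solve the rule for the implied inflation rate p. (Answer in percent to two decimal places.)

Output 3.0% above potential → x = 3.0.
Collecting p: i = r* + (1 + 1) p − 1 p* + 0.4 x
2 p = 13.00 − 1.7 + 1 × 2.3 − 0.4 × 3.0 = 12.4
p = 12.4 / 2 = 6.20

6.20%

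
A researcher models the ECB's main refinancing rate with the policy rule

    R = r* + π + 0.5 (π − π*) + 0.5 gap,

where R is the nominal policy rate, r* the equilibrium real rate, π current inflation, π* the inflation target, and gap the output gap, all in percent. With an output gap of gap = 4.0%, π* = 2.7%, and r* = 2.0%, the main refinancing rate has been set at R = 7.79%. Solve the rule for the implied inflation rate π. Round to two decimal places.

Collecting π: R = r* + (1 + 0.5) π − 0.5 π* + 0.5 gap
1.5 π = 7.79 − 2.0 + 0.5 × 2.7 − 0.5 × 4.0 = 5.14
π = 5.14 / 1.5 = 3.43

3.43%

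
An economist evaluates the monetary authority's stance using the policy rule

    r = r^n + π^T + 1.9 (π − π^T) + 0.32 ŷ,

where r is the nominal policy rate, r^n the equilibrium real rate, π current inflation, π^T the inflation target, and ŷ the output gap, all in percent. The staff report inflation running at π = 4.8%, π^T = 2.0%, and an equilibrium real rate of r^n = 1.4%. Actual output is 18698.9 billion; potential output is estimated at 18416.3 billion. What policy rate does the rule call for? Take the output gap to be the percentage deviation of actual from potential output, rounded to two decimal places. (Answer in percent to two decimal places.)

9.21%

Output gap = 100 × (18698.9 − 18416.3) / 18416.3 = 1.53%.
r = 1.40 + 2.00 + 1.9 × (4.80 − 2.00) + 0.32 × 1.53
   = 1.40 + 2 + 5.32 + 0.4896 = 9.21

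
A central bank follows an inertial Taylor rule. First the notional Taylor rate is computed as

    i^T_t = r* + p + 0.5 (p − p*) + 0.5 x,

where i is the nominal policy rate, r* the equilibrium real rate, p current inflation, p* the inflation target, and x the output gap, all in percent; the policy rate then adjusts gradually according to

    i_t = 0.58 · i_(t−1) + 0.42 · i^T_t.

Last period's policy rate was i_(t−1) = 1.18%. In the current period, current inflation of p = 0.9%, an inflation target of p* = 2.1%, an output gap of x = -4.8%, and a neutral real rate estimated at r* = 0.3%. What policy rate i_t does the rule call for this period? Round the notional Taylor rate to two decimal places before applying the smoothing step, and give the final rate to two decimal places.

-0.07%

i^T_t = 0.3 + 0.9 + 0.5 × (0.9 − 2.1) + 0.5 × (-4.8)
   = 0.3 + 0.9 − 0.6 − 2.4 = -1.80
i_t = 0.58 × 1.18 + 0.42 × (-1.80) = 0.6844 − 0.756 = -0.07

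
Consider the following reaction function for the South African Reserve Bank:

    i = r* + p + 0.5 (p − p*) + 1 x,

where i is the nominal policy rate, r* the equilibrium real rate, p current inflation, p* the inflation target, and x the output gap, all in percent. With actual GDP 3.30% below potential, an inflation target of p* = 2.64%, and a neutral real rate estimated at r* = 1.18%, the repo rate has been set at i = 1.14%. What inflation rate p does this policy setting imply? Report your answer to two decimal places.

Output 3.30% below potential → x = -3.30.
Collecting p: i = r* + (1 + 0.5) p − 0.5 p* + 1 x
1.5 p = 1.14 − 1.18 + 0.5 × 2.64 − 1 × (-3.30) = 4.58
p = 4.58 / 1.5 = 3.05

3.05%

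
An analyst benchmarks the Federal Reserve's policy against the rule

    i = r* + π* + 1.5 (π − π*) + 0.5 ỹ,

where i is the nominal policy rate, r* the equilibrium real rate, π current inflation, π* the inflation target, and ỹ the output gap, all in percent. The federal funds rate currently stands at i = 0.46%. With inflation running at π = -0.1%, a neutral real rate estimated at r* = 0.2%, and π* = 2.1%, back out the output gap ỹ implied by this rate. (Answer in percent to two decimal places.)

2.92%

0.5 ỹ = 0.46 − 0.2 − 2.1 − 1.5 × ((-0.1) − 2.1) = 1.46
ỹ = 1.46 / 0.5 = 2.92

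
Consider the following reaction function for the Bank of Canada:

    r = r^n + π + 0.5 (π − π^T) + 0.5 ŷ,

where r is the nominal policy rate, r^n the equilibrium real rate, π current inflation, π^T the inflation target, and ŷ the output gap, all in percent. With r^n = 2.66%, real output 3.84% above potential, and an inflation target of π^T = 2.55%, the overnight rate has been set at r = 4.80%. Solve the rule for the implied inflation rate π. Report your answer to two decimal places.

Output 3.84% above potential → ŷ = 3.84.
Collecting π: r = r^n + (1 + 0.5) π − 0.5 π^T + 0.5 ŷ
1.5 π = 4.80 − 2.66 + 0.5 × 2.55 − 0.5 × 3.84 = 1.495
π = 1.495 / 1.5 = 1.00

1.00%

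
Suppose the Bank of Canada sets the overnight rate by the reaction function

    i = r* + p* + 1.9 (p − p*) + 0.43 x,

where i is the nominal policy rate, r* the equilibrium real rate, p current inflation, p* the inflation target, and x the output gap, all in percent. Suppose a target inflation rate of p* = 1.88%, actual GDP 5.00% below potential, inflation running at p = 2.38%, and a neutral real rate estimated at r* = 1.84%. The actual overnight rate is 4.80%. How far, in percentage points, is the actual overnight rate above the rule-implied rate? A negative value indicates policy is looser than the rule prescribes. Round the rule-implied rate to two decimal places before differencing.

Output 5.00% below potential → x = -5.00.
i = 1.84 + 1.88 + 1.9 × (2.38 − 1.88) + 0.43 × (-5.00)
   = 1.84 + 1.88 + 0.95 − 2.15 = 2.52
Deviation = 4.80 − 2.52 = 2.28 pp.

2.28 pp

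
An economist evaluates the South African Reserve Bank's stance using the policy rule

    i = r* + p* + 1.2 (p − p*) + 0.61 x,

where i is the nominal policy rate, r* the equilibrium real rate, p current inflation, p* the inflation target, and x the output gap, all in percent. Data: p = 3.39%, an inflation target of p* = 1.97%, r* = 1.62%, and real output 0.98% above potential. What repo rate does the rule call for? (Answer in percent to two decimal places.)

5.89%

Output 0.98% above potential → x = 0.98.
i = 1.62 + 1.97 + 1.2 × (3.39 − 1.97) + 0.61 × 0.98
   = 1.62 + 1.97 + 1.704 + 0.5978 = 5.89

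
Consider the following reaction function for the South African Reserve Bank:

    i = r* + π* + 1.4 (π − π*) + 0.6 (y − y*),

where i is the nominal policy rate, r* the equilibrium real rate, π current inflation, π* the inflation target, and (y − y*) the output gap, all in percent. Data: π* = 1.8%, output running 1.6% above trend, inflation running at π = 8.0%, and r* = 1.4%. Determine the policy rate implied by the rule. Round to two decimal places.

Output 1.6% above potential → (y − y*) = 1.6.
i = 1.4 + 1.8 + 1.4 × (8.0 − 1.8) + 0.6 × 1.6
   = 1.4 + 1.8 + 8.68 + 0.96 = 12.84

12.84%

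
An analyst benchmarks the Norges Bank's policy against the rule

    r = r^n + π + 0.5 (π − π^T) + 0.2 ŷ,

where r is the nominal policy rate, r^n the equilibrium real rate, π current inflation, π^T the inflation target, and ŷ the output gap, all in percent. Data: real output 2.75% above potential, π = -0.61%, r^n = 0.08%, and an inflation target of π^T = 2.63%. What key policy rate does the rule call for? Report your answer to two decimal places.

-1.60%

Output 2.75% above potential → ŷ = 2.75.
r = 0.08 + (-0.61) + 0.5 × (-0.61 − 2.63) + 0.2 × 2.75
   = 0.08 − 0.61 − 1.62 + 0.55 = -1.60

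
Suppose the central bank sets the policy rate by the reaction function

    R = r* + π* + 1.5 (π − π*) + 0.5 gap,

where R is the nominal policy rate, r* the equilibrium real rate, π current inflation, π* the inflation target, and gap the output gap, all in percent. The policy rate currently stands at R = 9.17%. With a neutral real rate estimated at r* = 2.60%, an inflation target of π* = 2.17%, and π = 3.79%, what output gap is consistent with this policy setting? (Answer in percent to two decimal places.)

0.5 gap = 9.17 − 2.60 − 2.17 − 1.5 × (3.79 − 2.17) = 1.97
gap = 1.97 / 0.5 = 3.94

3.94%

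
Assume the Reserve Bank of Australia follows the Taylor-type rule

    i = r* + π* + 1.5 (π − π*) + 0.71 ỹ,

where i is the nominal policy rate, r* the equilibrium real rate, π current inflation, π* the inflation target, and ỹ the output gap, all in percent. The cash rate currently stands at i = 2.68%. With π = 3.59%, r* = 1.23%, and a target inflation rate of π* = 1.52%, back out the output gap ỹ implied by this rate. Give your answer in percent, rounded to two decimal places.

0.71 ỹ = 2.68 − 1.23 − 1.52 − 1.5 × (3.59 − 1.52) = -3.175
ỹ = -3.175 / 0.71 = -4.47

-4.47%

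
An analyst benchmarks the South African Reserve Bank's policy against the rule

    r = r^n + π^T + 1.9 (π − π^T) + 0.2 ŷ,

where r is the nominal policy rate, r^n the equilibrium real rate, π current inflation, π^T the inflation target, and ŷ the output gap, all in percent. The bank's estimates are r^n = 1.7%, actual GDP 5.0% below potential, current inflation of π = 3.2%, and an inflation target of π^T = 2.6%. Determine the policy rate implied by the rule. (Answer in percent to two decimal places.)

Output 5.0% below potential → ŷ = -5.0.
r = 1.7 + 2.6 + 1.9 × (3.2 − 2.6) + 0.2 × (-5.0)
   = 1.7 + 2.6 + 1.14 − 1 = 4.44

4.44%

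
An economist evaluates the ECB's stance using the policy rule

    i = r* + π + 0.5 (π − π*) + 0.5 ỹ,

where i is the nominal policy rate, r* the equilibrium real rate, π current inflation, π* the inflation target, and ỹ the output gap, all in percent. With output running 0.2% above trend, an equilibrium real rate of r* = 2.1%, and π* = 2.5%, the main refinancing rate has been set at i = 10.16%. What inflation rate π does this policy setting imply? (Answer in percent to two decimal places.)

Output 0.2% above potential → ỹ = 0.2.
Collecting π: i = r* + (1 + 0.5) π − 0.5 π* + 0.5 ỹ
1.5 π = 10.16 − 2.1 + 0.5 × 2.5 − 0.5 × 0.2 = 9.21
π = 9.21 / 1.5 = 6.14

6.14%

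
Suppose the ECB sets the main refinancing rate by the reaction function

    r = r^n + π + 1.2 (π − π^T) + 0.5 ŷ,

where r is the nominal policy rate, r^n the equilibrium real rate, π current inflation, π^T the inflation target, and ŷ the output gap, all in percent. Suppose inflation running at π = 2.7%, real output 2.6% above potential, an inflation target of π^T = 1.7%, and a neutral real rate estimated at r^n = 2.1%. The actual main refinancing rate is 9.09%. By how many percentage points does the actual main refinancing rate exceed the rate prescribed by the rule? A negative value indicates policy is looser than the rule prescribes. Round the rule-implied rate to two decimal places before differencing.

Output 2.6% above potential → ŷ = 2.6.
r = 2.1 + 2.7 + 1.2 × (2.7 − 1.7) + 0.5 × 2.6
   = 2.1 + 2.7 + 1.2 + 1.3 = 7.30
Deviation = 9.09 − 7.30 = 1.79 pp.

1.79 pp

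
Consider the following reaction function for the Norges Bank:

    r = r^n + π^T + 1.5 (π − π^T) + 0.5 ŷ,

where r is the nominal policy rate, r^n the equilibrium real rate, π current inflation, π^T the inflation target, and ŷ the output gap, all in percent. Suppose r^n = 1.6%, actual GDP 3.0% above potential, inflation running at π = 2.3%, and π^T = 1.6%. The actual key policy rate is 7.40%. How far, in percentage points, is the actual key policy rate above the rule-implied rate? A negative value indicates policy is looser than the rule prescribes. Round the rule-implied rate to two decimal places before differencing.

Output 3.0% above potential → ŷ = 3.0.
r = 1.6 + 1.6 + 1.5 × (2.3 − 1.6) + 0.5 × 3.0
   = 1.6 + 1.6 + 1.05 + 1.5 = 5.75
Deviation = 7.40 − 5.75 = 1.65 pp.

1.65 pp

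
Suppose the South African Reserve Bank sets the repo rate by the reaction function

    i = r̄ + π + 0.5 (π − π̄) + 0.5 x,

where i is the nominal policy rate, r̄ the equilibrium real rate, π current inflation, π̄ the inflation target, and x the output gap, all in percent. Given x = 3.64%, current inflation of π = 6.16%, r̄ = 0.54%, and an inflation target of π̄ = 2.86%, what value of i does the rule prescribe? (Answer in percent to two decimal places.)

10.17%

i = 0.54 + 6.16 + 0.5 × (6.16 − 2.86) + 0.5 × 3.64
   = 0.54 + 6.16 + 1.65 + 1.82 = 10.17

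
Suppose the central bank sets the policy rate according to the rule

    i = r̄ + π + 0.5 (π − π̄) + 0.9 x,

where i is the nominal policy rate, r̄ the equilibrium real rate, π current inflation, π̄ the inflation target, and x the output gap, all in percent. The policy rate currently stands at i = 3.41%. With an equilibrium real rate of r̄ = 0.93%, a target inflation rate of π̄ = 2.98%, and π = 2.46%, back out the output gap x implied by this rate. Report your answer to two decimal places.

0.9 x = 3.41 − 0.93 − 2.46 − 0.5 × (2.46 − 2.98) = 0.28
x = 0.28 / 0.9 = 0.31

0.31%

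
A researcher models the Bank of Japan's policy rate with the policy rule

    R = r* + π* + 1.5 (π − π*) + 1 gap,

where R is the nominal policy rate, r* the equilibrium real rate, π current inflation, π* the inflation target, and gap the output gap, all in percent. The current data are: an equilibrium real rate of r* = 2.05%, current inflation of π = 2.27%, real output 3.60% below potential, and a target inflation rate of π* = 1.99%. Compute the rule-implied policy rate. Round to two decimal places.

Output 3.60% below potential → gap = -3.60.
R = 2.05 + 1.99 + 1.5 × (2.27 − 1.99) + 1 × (-3.60)
   = 2.05 + 1.99 + 0.42 − 3.6 = 0.86

0.86%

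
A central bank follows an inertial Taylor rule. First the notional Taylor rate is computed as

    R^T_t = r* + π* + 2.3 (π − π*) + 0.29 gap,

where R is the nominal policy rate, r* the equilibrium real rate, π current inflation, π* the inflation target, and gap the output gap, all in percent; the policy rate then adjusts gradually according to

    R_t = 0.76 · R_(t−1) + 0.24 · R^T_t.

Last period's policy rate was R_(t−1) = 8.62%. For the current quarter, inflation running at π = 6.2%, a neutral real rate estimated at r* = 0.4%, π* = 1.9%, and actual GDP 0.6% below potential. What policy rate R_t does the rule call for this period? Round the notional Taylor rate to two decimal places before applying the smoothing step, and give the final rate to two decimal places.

9.44%

Output 0.6% below potential → gap = -0.6.
R^T_t = 0.4 + 1.9 + 2.3 × (6.2 − 1.9) + 0.29 × (-0.6)
   = 0.4 + 1.9 + 9.89 − 0.174 = 12.02
R_t = 0.76 × 8.62 + 0.24 × 12.02 = 6.5512 + 2.8848 = 9.44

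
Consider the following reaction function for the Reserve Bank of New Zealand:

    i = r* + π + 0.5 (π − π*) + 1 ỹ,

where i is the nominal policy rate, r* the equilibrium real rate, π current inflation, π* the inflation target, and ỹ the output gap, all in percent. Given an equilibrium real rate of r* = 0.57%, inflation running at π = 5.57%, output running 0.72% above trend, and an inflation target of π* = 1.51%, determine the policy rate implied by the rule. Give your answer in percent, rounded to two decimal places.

8.89%

Output 0.72% above potential → ỹ = 0.72.
i = 0.57 + 5.57 + 0.5 × (5.57 − 1.51) + 1 × 0.72
   = 0.57 + 5.57 + 2.03 + 0.72 = 8.89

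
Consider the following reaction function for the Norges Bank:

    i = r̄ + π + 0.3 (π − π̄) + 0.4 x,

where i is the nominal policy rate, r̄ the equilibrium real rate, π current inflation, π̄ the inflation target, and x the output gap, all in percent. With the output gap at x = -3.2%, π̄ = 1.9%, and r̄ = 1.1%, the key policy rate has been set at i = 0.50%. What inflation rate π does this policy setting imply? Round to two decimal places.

0.96%

Collecting π: i = r̄ + (1 + 0.3) π − 0.3 π̄ + 0.4 x
1.3 π = 0.50 − 1.1 + 0.3 × 1.9 − 0.4 × (-3.2) = 1.25
π = 1.25 / 1.3 = 0.96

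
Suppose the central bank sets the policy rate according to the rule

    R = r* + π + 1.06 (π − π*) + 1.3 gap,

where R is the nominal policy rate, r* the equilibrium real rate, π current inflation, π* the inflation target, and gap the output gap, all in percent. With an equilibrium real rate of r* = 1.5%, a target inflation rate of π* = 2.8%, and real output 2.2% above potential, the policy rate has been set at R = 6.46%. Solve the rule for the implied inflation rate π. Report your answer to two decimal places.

2.46%

Output 2.2% above potential → gap = 2.2.
Collecting π: R = r* + (1 + 1.06) π − 1.06 π* + 1.3 gap
2.06 π = 6.46 − 1.5 + 1.06 × 2.8 − 1.3 × 2.2 = 5.068
π = 5.068 / 2.06 = 2.46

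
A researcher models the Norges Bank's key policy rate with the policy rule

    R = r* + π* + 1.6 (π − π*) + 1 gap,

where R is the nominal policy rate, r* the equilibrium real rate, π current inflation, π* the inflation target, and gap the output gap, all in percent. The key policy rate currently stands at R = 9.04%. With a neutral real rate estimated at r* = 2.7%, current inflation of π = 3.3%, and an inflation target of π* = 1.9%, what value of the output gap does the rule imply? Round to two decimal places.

2.20%

1 gap = 9.04 − 2.7 − 1.9 − 1.6 × (3.3 − 1.9) = 2.2
gap = 2.2 / 1 = 2.20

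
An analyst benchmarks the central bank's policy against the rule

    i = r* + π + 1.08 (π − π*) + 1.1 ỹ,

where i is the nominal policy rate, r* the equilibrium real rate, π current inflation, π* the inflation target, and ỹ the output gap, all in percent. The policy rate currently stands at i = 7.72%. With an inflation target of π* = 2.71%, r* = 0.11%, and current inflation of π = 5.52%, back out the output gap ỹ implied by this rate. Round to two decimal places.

-0.86%

1.1 ỹ = 7.72 − 0.11 − 5.52 − 1.08 × (5.52 − 2.71) = -0.9448
ỹ = -0.9448 / 1.1 = -0.86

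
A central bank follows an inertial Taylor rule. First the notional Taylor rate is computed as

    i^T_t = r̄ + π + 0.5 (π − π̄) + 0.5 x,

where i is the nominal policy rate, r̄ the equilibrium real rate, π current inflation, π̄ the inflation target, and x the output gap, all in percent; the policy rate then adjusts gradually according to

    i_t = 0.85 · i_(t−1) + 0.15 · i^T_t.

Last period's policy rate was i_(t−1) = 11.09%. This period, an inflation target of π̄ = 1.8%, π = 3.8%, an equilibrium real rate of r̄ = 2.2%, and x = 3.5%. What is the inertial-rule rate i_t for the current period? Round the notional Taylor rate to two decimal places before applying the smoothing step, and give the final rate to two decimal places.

i^T_t = 2.2 + 3.8 + 0.5 × (3.8 − 1.8) + 0.5 × 3.5
   = 2.2 + 3.8 + 1 + 1.75 = 8.75
i_t = 0.85 × 11.09 + 0.15 × 8.75 = 9.4265 + 1.3125 = 10.74

10.74%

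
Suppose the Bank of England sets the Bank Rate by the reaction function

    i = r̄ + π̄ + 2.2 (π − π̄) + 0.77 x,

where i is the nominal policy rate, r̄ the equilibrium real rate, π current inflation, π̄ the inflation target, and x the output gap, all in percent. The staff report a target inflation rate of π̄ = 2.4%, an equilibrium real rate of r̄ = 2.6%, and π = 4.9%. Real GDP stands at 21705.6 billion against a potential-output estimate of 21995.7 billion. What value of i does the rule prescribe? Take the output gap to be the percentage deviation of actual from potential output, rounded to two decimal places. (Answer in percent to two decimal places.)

Output gap = 100 × (21705.6 − 21995.7) / 21995.7 = -1.32%.
i = 2.60 + 2.40 + 2.2 × (4.90 − 2.40) + 0.77 × (-1.32)
   = 2.60 + 2.4 + 5.5 − 1.0164 = 9.48

9.48%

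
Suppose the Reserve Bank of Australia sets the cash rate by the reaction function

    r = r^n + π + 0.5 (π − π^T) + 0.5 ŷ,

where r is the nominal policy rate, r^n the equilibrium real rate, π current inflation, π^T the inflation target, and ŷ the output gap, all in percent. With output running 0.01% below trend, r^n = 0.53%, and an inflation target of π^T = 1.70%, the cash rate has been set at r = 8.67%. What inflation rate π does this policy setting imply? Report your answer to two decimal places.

6.00%

Output 0.01% below potential → ŷ = -0.01.
Collecting π: r = r^n + (1 + 0.5) π − 0.5 π^T + 0.5 ŷ
1.5 π = 8.67 − 0.53 + 0.5 × 1.70 − 0.5 × (-0.01) = 8.995
π = 8.995 / 1.5 = 6.00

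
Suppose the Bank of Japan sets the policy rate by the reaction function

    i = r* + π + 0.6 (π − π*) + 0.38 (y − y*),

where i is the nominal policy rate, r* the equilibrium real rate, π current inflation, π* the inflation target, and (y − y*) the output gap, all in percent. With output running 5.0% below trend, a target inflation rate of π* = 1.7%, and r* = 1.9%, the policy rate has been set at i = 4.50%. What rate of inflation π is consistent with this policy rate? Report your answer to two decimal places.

Output 5.0% below potential → (y − y*) = -5.0.
Collecting π: i = r* + (1 + 0.6) π − 0.6 π* + 0.38 (y − y*)
1.6 π = 4.50 − 1.9 + 0.6 × 1.7 − 0.38 × (-5.0) = 5.52
π = 5.52 / 1.6 = 3.45

3.45%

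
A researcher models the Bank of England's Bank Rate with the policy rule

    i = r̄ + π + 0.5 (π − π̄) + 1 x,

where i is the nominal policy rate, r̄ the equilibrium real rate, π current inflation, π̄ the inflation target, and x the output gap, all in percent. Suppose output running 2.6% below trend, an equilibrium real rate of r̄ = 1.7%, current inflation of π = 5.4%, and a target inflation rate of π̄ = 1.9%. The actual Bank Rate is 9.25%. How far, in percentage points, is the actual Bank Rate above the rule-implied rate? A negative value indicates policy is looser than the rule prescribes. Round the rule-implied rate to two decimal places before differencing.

3.00 pp

Output 2.6% below potential → x = -2.6.
i = 1.7 + 5.4 + 0.5 × (5.4 − 1.9) + 1 × (-2.6)
   = 1.7 + 5.4 + 1.75 − 2.6 = 6.25
Deviation = 9.25 − 6.25 = 3.00 pp.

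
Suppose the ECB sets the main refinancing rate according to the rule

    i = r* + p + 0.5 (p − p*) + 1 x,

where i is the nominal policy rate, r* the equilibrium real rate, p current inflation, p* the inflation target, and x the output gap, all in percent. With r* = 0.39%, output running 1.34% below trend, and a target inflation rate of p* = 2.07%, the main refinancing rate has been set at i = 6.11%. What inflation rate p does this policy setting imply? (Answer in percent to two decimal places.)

Output 1.34% below potential → x = -1.34.
Collecting p: i = r* + (1 + 0.5) p − 0.5 p* + 1 x
1.5 p = 6.11 − 0.39 + 0.5 × 2.07 − 1 × (-1.34) = 8.095
p = 8.095 / 1.5 = 5.40

5.40%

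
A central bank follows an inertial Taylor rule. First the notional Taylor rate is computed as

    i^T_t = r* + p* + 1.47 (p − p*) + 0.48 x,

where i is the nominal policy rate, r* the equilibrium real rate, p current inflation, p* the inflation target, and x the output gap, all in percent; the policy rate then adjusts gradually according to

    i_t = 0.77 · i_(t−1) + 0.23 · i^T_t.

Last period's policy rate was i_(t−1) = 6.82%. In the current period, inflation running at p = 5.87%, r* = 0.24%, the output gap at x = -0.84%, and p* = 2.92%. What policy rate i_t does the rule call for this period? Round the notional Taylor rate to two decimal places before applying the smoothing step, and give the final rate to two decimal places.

6.88%

i^T_t = 0.24 + 2.92 + 1.47 × (5.87 − 2.92) + 0.48 × (-0.84)
   = 0.24 + 2.92 + 4.3365 − 0.4032 = 7.09
i_t = 0.77 × 6.82 + 0.23 × 7.09 = 5.2514 + 1.6307 = 6.88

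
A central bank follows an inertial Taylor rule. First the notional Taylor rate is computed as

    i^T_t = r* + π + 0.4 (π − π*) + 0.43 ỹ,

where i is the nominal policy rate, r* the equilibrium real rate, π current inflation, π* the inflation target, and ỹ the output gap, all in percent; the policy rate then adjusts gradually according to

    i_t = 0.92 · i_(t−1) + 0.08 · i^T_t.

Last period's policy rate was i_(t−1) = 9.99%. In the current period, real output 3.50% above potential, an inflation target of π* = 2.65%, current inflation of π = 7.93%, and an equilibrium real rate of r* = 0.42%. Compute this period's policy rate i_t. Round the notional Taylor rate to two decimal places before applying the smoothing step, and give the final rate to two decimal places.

10.15%

Output 3.50% above potential → ỹ = 3.50.
i^T_t = 0.42 + 7.93 + 0.4 × (7.93 − 2.65) + 0.43 × 3.50
   = 0.42 + 7.93 + 2.112 + 1.505 = 11.97
i_t = 0.92 × 9.99 + 0.08 × 11.97 = 9.1908 + 0.9576 = 10.15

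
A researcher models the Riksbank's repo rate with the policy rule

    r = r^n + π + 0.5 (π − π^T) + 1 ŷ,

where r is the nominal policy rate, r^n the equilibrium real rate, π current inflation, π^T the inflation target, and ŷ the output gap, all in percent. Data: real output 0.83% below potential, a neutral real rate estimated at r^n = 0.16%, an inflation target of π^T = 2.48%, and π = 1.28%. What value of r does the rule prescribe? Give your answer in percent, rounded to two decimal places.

Output 0.83% below potential → ŷ = -0.83.
r = 0.16 + 1.28 + 0.5 × (1.28 − 2.48) + 1 × (-0.83)
   = 0.16 + 1.28 − 0.6 − 0.83 = 0.01

0.01%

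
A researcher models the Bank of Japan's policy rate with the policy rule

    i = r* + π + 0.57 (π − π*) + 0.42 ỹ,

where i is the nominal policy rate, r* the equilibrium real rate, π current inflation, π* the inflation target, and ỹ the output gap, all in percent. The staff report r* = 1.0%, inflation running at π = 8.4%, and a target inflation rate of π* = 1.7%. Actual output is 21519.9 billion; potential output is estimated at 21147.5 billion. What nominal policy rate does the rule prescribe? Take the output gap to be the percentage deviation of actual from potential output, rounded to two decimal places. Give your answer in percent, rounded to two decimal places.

Output gap = 100 × (21519.9 − 21147.5) / 21147.5 = 1.76%.
i = 1.00 + 8.40 + 0.57 × (8.40 − 1.70) + 0.42 × 1.76
   = 1.00 + 8.4 + 3.819 + 0.7392 = 13.96

13.96%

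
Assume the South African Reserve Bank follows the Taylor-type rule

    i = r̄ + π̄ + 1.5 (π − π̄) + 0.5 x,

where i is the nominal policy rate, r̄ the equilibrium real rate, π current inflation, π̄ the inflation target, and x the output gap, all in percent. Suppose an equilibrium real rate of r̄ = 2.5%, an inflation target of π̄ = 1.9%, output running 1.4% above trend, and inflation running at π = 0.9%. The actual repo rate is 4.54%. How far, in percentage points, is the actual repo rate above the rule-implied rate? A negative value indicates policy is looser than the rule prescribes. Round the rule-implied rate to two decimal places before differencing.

Output 1.4% above potential → x = 1.4.
i = 2.5 + 1.9 + 1.5 × (0.9 − 1.9) + 0.5 × 1.4
   = 2.5 + 1.9 − 1.5 + 0.7 = 3.60
Deviation = 4.54 − 3.60 = 0.94 pp.

0.94 pp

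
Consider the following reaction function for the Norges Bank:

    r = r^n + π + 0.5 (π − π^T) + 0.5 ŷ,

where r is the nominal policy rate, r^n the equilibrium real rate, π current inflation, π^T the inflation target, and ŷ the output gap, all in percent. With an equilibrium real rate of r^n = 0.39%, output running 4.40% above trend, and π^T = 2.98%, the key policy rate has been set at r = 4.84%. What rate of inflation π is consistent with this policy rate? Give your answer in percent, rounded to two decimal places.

2.49%

Output 4.40% above potential → ŷ = 4.40.
Collecting π: r = r^n + (1 + 0.5) π − 0.5 π^T + 0.5 ŷ
1.5 π = 4.84 − 0.39 + 0.5 × 2.98 − 0.5 × 4.40 = 3.74
π = 3.74 / 1.5 = 2.49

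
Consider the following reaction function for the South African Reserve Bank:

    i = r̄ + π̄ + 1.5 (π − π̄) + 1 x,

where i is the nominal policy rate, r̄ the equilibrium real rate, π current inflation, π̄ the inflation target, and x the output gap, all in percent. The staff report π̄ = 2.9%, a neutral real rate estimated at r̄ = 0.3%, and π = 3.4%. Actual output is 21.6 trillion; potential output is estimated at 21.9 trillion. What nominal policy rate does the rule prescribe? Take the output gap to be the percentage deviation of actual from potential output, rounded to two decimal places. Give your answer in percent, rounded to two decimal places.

2.58%

Output gap = 100 × (21.6 − 21.9) / 21.9 = -1.37%.
i = 0.30 + 2.90 + 1.5 × (3.40 − 2.90) + 1 × (-1.37)
   = 0.30 + 2.9 + 0.75 − 1.37 = 2.58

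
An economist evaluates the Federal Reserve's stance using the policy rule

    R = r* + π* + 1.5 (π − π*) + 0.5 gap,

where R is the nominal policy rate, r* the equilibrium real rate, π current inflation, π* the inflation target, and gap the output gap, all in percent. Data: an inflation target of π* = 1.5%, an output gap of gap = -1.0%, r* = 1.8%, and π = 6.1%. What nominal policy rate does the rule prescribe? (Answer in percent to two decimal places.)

R = 1.8 + 1.5 + 1.5 × (6.1 − 1.5) + 0.5 × (-1.0)
   = 1.8 + 1.5 + 6.9 − 0.5 = 9.70

9.70%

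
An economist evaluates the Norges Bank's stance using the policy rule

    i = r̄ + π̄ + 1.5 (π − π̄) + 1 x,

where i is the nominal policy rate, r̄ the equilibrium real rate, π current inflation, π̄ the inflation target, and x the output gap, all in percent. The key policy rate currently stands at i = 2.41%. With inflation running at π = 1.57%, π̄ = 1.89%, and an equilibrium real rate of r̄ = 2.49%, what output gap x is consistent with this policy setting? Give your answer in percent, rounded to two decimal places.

1 x = 2.41 − 2.49 − 1.89 − 1.5 × (1.57 − 1.89) = -1.49
x = -1.49 / 1 = -1.49

-1.49%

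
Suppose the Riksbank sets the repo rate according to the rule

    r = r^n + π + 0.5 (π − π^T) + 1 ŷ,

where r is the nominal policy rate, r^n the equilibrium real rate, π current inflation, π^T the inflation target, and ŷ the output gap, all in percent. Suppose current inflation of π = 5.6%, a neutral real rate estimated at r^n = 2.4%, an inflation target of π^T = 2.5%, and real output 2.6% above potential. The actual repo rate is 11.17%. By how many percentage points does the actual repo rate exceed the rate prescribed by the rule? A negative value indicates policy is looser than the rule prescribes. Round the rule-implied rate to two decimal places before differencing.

-0.98 pp

Output 2.6% above potential → ŷ = 2.6.
r = 2.4 + 5.6 + 0.5 × (5.6 − 2.5) + 1 × 2.6
   = 2.4 + 5.6 + 1.55 + 2.6 = 12.15
Deviation = 11.17 − 12.15 = -0.98 pp.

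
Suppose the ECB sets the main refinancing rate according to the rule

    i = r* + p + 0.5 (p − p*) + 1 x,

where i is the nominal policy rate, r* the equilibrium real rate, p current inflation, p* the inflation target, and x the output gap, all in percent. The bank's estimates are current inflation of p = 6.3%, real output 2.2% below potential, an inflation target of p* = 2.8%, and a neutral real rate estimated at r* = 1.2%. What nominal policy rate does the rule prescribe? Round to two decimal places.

Output 2.2% below potential → x = -2.2.
i = 1.2 + 6.3 + 0.5 × (6.3 − 2.8) + 1 × (-2.2)
   = 1.2 + 6.3 + 1.75 − 2.2 = 7.05

7.05%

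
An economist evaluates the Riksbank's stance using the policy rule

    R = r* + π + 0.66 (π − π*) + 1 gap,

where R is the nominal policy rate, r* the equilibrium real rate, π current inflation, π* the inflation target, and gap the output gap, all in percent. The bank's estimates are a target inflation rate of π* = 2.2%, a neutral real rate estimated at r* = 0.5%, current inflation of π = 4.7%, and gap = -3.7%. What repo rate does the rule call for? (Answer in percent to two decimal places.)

R = 0.5 + 4.7 + 0.66 × (4.7 − 2.2) + 1 × (-3.7)
   = 0.5 + 4.7 + 1.65 − 3.7 = 3.15

3.15%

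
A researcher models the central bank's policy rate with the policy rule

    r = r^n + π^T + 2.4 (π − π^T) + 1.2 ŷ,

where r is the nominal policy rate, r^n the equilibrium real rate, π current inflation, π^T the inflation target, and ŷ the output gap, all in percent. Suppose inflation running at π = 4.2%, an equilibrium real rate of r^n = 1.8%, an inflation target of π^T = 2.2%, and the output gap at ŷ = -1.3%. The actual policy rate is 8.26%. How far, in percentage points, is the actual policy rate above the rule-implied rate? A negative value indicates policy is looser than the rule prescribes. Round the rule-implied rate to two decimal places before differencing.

1.02 pp

r = 1.8 + 2.2 + 2.4 × (4.2 − 2.2) + 1.2 × (-1.3)
   = 1.8 + 2.2 + 4.8 − 1.56 = 7.24
Deviation = 8.26 − 7.24 = 1.02 pp.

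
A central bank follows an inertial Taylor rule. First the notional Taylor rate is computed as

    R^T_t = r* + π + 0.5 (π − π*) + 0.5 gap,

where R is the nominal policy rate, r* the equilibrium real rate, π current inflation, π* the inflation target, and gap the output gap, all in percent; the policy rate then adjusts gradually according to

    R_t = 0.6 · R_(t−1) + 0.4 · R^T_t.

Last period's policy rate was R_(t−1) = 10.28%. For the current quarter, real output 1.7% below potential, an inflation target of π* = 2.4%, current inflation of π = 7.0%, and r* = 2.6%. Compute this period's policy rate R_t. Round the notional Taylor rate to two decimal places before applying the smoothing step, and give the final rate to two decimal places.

10.59%

Output 1.7% below potential → gap = -1.7.
R^T_t = 2.6 + 7.0 + 0.5 × (7.0 − 2.4) + 0.5 × (-1.7)
   = 2.6 + 7 + 2.3 − 0.85 = 11.05
R_t = 0.6 × 10.28 + 0.4 × 11.05 = 6.168 + 4.42 = 10.59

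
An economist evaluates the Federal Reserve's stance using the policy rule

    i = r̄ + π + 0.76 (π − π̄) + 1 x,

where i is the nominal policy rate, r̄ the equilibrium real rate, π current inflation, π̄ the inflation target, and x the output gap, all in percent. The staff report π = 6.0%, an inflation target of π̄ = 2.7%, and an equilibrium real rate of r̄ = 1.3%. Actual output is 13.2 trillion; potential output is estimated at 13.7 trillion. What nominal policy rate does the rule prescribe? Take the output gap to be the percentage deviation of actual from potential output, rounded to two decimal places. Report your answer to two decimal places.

Output gap = 100 × (13.2 − 13.7) / 13.7 = -3.65%.
i = 1.30 + 6.00 + 0.76 × (6.00 − 2.70) + 1 × (-3.65)
   = 1.30 + 6 + 2.508 − 3.65 = 6.16

6.16%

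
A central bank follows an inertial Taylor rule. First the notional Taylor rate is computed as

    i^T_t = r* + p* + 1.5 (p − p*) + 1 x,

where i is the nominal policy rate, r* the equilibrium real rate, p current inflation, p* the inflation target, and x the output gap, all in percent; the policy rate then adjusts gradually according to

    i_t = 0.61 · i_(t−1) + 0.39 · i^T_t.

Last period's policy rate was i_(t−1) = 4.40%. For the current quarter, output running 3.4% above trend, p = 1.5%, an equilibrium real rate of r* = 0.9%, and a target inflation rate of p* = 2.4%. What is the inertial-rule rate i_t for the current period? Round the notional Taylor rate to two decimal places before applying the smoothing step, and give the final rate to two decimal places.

4.77%

Output 3.4% above potential → x = 3.4.
i^T_t = 0.9 + 2.4 + 1.5 × (1.5 − 2.4) + 1 × 3.4
   = 0.9 + 2.4 − 1.35 + 3.4 = 5.35
i_t = 0.61 × 4.40 + 0.39 × 5.35 = 2.684 + 2.0865 = 4.77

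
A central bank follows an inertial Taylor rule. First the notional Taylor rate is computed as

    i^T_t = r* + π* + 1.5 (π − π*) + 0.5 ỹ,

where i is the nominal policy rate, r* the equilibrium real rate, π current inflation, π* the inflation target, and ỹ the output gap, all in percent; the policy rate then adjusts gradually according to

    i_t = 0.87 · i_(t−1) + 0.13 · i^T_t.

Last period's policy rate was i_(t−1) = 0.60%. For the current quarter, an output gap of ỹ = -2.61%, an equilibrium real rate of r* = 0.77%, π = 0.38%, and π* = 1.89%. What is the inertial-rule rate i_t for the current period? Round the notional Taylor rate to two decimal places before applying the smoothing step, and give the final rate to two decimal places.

i^T_t = 0.77 + 1.89 + 1.5 × (0.38 − 1.89) + 0.5 × (-2.61)
   = 0.77 + 1.89 − 2.265 − 1.305 = -0.91
i_t = 0.87 × 0.60 + 0.13 × (-0.91) = 0.522 − 0.1183 = 0.40

0.40%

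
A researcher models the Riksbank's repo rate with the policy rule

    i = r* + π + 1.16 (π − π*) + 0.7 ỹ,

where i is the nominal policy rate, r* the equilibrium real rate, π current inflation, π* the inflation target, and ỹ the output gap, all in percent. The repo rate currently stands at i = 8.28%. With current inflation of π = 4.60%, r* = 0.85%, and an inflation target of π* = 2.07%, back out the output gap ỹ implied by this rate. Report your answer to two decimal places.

-0.15%

0.7 ỹ = 8.28 − 0.85 − 4.60 − 1.16 × (4.60 − 2.07) = -0.1048
ỹ = -0.1048 / 0.7 = -0.15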